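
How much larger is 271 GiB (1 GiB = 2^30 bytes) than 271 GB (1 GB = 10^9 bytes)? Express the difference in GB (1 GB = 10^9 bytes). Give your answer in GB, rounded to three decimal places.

271 GiB = 271 × 1,073,741,824 = 290,984,034,304 bytes
271 GB = 271 × 1,000,000,000 = 271,000,000,000 bytes
difference = 19,984,034,304 bytes
19,984,034,304 / 1,000,000,000 = 19.984 GB

19.984 GB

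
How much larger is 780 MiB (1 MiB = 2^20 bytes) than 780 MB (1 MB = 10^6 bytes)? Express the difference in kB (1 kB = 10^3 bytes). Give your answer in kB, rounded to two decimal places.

780 MiB = 780 × 1,048,576 = 817,889,280 bytes
780 MB = 780 × 1,000,000 = 780,000,000 bytes
difference = 37,889,280 bytes
37,889,280 / 1,000 = 37,889.28 kB

37,889.28 kB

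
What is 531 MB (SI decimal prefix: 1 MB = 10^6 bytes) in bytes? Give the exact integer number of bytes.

531,000,000 bytes

531 × 1,000,000 = 531,000,000 bytes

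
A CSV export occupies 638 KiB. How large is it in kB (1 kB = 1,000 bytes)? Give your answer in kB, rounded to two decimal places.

653.31 kB

638 KiB = 638 × 2^10 bytes = 653,312 bytes
1 kB = 10^3 bytes = 1,000 bytes
653,312 / 1,000 = 653.31 kB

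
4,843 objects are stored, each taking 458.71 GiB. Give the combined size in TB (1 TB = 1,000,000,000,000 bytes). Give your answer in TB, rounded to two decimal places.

Total = 4,843 × 458.71 GiB = 2221532.53 GiB
= 2221532.53 × 1,073,741,824 bytes = 2,385,352,390,837,534.72 bytes
1 TB = 1,000,000,000,000 bytes
2,385,352,390,837,534.72 / 1,000,000,000,000 = 2,385.35 TB

2,385.35 TB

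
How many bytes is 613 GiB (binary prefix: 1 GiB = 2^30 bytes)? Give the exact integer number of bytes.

658,203,738,112 bytes

613 × 1,073,741,824 = 658,203,738,112 bytes  (1 GiB = 2^30 bytes)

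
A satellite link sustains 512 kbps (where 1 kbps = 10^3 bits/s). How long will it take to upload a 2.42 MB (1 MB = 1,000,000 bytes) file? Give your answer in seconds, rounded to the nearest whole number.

2.42 MB = 2,420,000 bytes = 19,360,000 bits
512 kbps = 512,000 bits/s
time = 19,360,000 / 512,000 = 38 s

38 seconds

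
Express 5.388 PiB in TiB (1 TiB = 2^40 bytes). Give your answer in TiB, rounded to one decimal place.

5,517.3 TiB

5.388 PiB = 5.388 × 2^50 bytes = 6,066,348,698,068,058.112 bytes
1 TiB = 2^40 bytes = 1,099,511,627,776 bytes
6,066,348,698,068,058.112 / 1,099,511,627,776 = 5,517.3 TiB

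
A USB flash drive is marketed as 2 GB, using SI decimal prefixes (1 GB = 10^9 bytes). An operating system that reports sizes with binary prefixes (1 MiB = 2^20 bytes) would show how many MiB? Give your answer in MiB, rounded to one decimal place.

2 GB = 2 × 10^9 bytes = 2,000,000,000 bytes
1 MiB = 2^20 bytes = 1,048,576 bytes
2,000,000,000 / 1,048,576 = 1,907.3 MiB

1,907.3 MiB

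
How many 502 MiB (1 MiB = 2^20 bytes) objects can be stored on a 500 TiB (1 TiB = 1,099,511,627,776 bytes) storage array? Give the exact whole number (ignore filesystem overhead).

1,044,398

Capacity: 500 TiB = 549,755,813,888,000 bytes
Per item: 502 MiB = 526,385,152 bytes
⌊549,755,813,888,000 / 526,385,152⌋ = 1,044,398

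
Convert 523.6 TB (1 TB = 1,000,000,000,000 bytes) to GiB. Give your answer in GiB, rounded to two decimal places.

487,640.50 GiB

523.6 TB = 523.6 × 10^12 bytes = 523,600,000,000,000 bytes
1 GiB = 1,073,741,824 bytes
523,600,000,000,000 / 1,073,741,824 = 487,640.50 GiB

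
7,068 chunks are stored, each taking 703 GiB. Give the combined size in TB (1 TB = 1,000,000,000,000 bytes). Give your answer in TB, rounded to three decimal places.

5,335.213 TB

Total = 7,068 × 703 GiB = 4,968,804 GiB
= 4,968,804 × 1,073,741,824 bytes = 5,335,212,670,058,496 bytes
1 TB = 1,000,000,000,000 bytes
5,335,212,670,058,496 / 1,000,000,000,000 = 5,335.213 TB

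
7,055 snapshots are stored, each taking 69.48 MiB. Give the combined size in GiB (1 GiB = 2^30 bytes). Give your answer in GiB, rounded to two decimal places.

Total = 7,055 × 69.48 MiB = 490181.4 MiB
= 490181.4 × 1,048,576 bytes = 513,992,451,686.4 bytes
1 GiB = 1,073,741,824 bytes
513,992,451,686.4 / 1,073,741,824 = 478.69 GiB

478.69 GiB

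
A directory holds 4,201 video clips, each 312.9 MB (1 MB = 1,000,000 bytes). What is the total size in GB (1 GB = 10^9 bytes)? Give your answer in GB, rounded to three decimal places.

1,314.493 GB

Total = 4,201 × 312.9 MB = 1314492.9 MB
= 1314492.9 × 1,000,000 bytes = 1,314,492,900,000 bytes
1 GB = 1,000,000,000 bytes
1,314,492,900,000 / 1,000,000,000 = 1,314.493 GB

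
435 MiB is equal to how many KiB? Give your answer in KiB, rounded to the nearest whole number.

435 MiB = 435 × 2^20 bytes = 456,130,560 bytes
1 KiB = 1,024 bytes
456,130,560 / 1,024 = 445,440 KiB

445,440 KiB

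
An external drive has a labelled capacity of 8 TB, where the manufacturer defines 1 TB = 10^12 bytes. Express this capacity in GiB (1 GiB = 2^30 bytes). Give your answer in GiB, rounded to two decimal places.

7,450.58 GiB

8 TB × 1,000,000,000,000 bytes/TB = 8,000,000,000,000 bytes
1 GiB = 1,073,741,824 bytes
8,000,000,000,000 / 1,073,741,824 = 7,450.58 GiB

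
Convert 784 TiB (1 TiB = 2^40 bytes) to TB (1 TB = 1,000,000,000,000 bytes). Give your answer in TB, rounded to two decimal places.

862.02 TB

784 TiB = 784 × 2^40 bytes = 862,017,116,176,384 bytes
1 TB = 10^12 bytes = 1,000,000,000,000 bytes
862,017,116,176,384 / 1,000,000,000,000 = 862.02 TB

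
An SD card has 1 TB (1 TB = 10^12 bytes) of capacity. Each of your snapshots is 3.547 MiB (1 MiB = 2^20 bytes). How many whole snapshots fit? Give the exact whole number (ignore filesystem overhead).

268,867

Capacity: 1 TB = 1,000,000,000,000 bytes
Per item: 3.547 MiB = 3,719,299.072 bytes
⌊1,000,000,000,000 / 3,719,299.072⌋ = 268,867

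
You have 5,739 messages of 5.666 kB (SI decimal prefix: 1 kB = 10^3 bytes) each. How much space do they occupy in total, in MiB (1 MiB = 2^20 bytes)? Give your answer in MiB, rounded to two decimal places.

31.01 MiB

Total = 5,739 × 5.666 kB = 32517.174 kB
= 32517.174 × 1,000 bytes = 32,517,174 bytes
1 MiB = 1,048,576 bytes
32,517,174 / 1,048,576 = 31.01 MiB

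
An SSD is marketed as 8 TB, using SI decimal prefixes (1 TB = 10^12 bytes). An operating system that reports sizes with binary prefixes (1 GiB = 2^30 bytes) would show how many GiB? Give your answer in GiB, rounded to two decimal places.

7,450.58 GiB

8 TB = 8 × 10^12 bytes = 8,000,000,000,000 bytes
1 GiB = 2^30 bytes = 1,073,741,824 bytes
8,000,000,000,000 / 1,073,741,824 = 7,450.58 GiB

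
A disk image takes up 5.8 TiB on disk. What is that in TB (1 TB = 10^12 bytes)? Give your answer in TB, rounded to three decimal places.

5.8 TiB × 1,099,511,627,776 bytes/TiB = 6,377,167,441,100.8 bytes
1 TB = 10^12 bytes = 1,000,000,000,000 bytes
6,377,167,441,100.8 / 1,000,000,000,000 = 6.377 TB

6.377 TB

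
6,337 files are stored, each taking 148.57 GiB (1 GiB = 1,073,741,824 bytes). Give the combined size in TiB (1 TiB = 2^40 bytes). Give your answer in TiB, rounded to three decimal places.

919.422 TiB

Total = 6,337 × 148.57 GiB = 941488.09 GiB
= 941488.09 × 1,073,741,824 bytes = 1,010,915,139,030,876.16 bytes
1 TiB = 1,099,511,627,776 bytes
1,010,915,139,030,876.16 / 1,099,511,627,776 = 919.422 TiB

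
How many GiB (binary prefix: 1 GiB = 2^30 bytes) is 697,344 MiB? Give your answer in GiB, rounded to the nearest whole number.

681 GiB

697,344 MiB × 1,048,576 bytes/MiB = 731,218,182,144 bytes
1 GiB = 1,073,741,824 bytes
731,218,182,144 / 1,073,741,824 = 681 GiB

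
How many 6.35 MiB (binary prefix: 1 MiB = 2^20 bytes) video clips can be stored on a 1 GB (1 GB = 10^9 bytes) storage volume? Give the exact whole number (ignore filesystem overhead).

Capacity: 1 GB = 1,000,000,000 bytes
Per item: 6.35 MiB = 6,658,457.6 bytes
⌊1,000,000,000 / 6,658,457.6⌋ = 150

150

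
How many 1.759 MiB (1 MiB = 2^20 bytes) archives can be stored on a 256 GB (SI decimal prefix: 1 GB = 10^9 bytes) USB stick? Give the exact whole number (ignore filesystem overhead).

Capacity: 256 GB = 256,000,000,000 bytes
Per item: 1.759 MiB = 1,844,445.184 bytes
⌊256,000,000,000 / 1,844,445.184⌋ = 138,795

138,795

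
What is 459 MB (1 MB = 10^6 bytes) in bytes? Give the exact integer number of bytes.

459 × 1,000,000 = 459,000,000 bytes

459,000,000 bytes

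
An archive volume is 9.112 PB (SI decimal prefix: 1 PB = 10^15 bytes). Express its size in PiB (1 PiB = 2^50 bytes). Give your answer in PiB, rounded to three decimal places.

9.112 PB = 9.112 × 10^15 bytes = 9,112,000,000,000,000 bytes
1 PiB = 1,125,899,906,842,624 bytes
9,112,000,000,000,000 / 1,125,899,906,842,624 = 8.093 PiB

8.093 PiB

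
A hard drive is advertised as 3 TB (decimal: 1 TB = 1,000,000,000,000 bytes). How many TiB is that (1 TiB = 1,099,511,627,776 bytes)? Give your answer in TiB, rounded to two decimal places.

3 TB = 3 × 10^12 bytes = 3,000,000,000,000 bytes
1 TiB = 2^40 bytes = 1,099,511,627,776 bytes
3,000,000,000,000 / 1,099,511,627,776 = 2.73 TiB

2.73 TiB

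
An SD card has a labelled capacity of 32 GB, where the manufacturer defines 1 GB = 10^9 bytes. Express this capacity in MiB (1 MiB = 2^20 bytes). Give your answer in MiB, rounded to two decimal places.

32 GB = 32 × 10^9 bytes = 32,000,000,000 bytes
1 MiB = 2^20 bytes = 1,048,576 bytes
32,000,000,000 / 1,048,576 = 30,517.58 MiB

30,517.58 MiB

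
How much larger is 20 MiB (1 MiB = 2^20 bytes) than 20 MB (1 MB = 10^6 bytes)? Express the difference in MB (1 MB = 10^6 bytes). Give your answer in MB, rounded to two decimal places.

20 MiB = 20 × 1,048,576 = 20,971,520 bytes
20 MB = 20 × 1,000,000 = 20,000,000 bytes
difference = 971,520 bytes
971,520 / 1,000,000 = 0.97 MB

0.97 MB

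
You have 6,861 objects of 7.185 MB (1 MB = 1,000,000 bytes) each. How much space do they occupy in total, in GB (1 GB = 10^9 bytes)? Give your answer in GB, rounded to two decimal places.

49.30 GB

Total = 6,861 × 7.185 MB = 49296.285 MB
= 49296.285 × 1,000,000 bytes = 49,296,285,000 bytes
1 GB = 1,000,000,000 bytes
49,296,285,000 / 1,000,000,000 = 49.30 GB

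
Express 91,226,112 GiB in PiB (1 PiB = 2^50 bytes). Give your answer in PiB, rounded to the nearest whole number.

91,226,112 GiB × 1,073,741,824 bytes/GiB = 97,953,291,895,308,288 bytes
1 PiB = 1,125,899,906,842,624 bytes
97,953,291,895,308,288 / 1,125,899,906,842,624 = 87 PiB

87 PiB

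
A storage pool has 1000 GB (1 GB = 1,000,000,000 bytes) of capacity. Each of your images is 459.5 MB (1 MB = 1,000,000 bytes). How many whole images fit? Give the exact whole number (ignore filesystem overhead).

2,176

Capacity: 1000 GB = 1,000,000,000,000 bytes
Per item: 459.5 MB = 459,500,000 bytes
⌊1,000,000,000,000 / 459,500,000⌋ = 2,176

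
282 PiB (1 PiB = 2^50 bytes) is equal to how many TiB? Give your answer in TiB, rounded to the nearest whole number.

288,768 TiB

282 PiB = 282 × 2^50 bytes = 317,503,773,729,619,968 bytes
1 TiB = 1,099,511,627,776 bytes
317,503,773,729,619,968 / 1,099,511,627,776 = 288,768 TiB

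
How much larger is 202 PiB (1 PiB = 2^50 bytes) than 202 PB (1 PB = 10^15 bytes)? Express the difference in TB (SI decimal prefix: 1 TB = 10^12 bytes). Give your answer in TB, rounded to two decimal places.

25,431.78 TB

202 PiB = 202 × 1,125,899,906,842,624 = 227,431,781,182,210,048 bytes
202 PB = 202 × 1,000,000,000,000,000 = 202,000,000,000,000,000 bytes
difference = 25,431,781,182,210,048 bytes
25,431,781,182,210,048 / 1,000,000,000,000 = 25,431.78 TB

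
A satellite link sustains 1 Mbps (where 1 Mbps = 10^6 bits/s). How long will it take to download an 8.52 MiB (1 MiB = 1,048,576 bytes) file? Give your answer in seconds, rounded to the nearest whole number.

8.52 MiB = 8,933,867.52 bytes = 71,470,940.16 bits
1 Mbps = 1,000,000 bits/s
time = 71,470,940.16 / 1,000,000 = 71 s

71 seconds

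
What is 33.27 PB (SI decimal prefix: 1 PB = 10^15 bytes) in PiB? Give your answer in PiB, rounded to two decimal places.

33.27 PB = 33.27 × 10^15 bytes = 33,270,000,000,000,000 bytes
1 PiB = 1,125,899,906,842,624 bytes
33,270,000,000,000,000 / 1,125,899,906,842,624 = 29.55 PiB

29.55 PiB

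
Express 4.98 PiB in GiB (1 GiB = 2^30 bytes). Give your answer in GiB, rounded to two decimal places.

4.98 PiB × 1,125,899,906,842,624 bytes/PiB = 5,606,981,536,076,267.52 bytes
1 GiB = 2^30 bytes = 1,073,741,824 bytes
5,606,981,536,076,267.52 / 1,073,741,824 = 5,221,908.48 GiB

5,221,908.48 GiB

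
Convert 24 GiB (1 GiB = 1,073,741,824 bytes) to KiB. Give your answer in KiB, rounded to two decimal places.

24 GiB × 1,073,741,824 bytes/GiB = 25,769,803,776 bytes
1 KiB = 1,024 bytes
25,769,803,776 / 1,024 = 25,165,824.00 KiB

25,165,824.00 KiB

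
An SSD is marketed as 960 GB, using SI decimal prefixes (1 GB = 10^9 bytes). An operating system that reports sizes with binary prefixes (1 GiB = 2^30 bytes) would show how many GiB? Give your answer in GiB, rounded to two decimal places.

894.07 GiB

960 GB = 960 × 10^9 bytes = 960,000,000,000 bytes
1 GiB = 1,073,741,824 bytes
960,000,000,000 / 1,073,741,824 = 894.07 GiB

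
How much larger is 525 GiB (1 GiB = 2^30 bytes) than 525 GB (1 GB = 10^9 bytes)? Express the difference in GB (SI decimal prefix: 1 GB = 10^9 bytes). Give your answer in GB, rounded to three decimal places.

38.714 GB

525 GiB = 525 × 1,073,741,824 = 563,714,457,600 bytes
525 GB = 525 × 1,000,000,000 = 525,000,000,000 bytes
difference = 38,714,457,600 bytes
38,714,457,600 / 1,000,000,000 = 38.714 GB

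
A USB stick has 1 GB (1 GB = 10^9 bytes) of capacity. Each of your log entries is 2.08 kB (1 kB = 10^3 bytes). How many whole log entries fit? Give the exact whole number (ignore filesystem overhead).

480,769

Capacity: 1 GB = 1,000,000,000 bytes
Per item: 2.08 kB = 2,080 bytes
⌊1,000,000,000 / 2,080⌋ = 480,769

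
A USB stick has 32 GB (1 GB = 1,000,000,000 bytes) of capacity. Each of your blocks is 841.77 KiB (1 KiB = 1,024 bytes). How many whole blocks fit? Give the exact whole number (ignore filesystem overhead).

37,124

Capacity: 32 GB = 32,000,000,000 bytes
Per item: 841.77 KiB = 861,972.48 bytes
⌊32,000,000,000 / 861,972.48⌋ = 37,124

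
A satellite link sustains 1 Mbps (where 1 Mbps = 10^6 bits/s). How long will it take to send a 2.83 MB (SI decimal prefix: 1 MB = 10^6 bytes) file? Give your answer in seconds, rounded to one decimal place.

22.6 seconds

2.83 MB = 2,830,000 bytes = 22,640,000 bits
1 Mbps = 1,000,000 bits/s
time = 22,640,000 / 1,000,000 = 22.6 s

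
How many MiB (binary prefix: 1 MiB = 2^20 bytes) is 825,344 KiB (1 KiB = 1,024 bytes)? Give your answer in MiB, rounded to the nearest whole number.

806 MiB

825,344 KiB × 1,024 bytes/KiB = 845,152,256 bytes
1 MiB = 1,048,576 bytes
845,152,256 / 1,048,576 = 806 MiB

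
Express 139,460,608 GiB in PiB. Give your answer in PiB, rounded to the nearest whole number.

133 PiB

139,460,608 GiB = 139,460,608 × 2^30 bytes = 149,744,687,610,068,992 bytes
1 PiB = 1,125,899,906,842,624 bytes
149,744,687,610,068,992 / 1,125,899,906,842,624 = 133 PiB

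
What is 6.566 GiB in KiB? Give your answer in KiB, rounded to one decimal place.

6,884,950.0 KiB

6.566 GiB = 6.566 × 2^30 bytes = 7,050,188,816.384 bytes
1 KiB = 2^10 bytes = 1,024 bytes
7,050,188,816.384 / 1,024 = 6,884,950.0 KiB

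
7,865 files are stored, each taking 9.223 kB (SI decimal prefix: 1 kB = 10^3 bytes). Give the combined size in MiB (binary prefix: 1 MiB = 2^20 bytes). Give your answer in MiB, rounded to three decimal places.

Total = 7,865 × 9.223 kB = 72538.895 kB
= 72538.895 × 1,000 bytes = 72,538,895 bytes
1 MiB = 1,048,576 bytes
72,538,895 / 1,048,576 = 69.178 MiB

69.178 MiB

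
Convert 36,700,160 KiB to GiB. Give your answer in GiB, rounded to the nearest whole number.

35 GiB

36,700,160 KiB = 36,700,160 × 2^10 bytes = 37,580,963,840 bytes
1 GiB = 2^30 bytes = 1,073,741,824 bytes
37,580,963,840 / 1,073,741,824 = 35 GiB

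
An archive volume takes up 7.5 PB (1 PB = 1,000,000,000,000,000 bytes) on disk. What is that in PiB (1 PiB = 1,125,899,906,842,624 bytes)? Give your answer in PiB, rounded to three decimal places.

7.5 PB × 1,000,000,000,000,000 bytes/PB = 7,500,000,000,000,000 bytes
1 PiB = 2^50 bytes = 1,125,899,906,842,624 bytes
7,500,000,000,000,000 / 1,125,899,906,842,624 = 6.661 PiB

6.661 PiB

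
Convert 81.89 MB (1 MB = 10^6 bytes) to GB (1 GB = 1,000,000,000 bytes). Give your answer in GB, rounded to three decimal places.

81.89 MB = 81.89 × 10^6 bytes = 81,890,000 bytes
1 GB = 1,000,000,000 bytes
81,890,000 / 1,000,000,000 = 0.082 GB

0.082 GB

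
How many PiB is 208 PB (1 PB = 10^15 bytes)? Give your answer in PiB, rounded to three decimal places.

184.741 PiB

208 PB = 208 × 10^15 bytes = 208,000,000,000,000,000 bytes
1 PiB = 2^50 bytes = 1,125,899,906,842,624 bytes
208,000,000,000,000,000 / 1,125,899,906,842,624 = 184.741 PiB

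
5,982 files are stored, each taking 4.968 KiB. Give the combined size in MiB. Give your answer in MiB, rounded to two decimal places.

29.02 MiB

Total = 5,982 × 4.968 KiB = 29718.576 KiB
= 29718.576 × 1,024 bytes = 30,431,821.824 bytes
1 MiB = 1,048,576 bytes
30,431,821.824 / 1,048,576 = 29.02 MiB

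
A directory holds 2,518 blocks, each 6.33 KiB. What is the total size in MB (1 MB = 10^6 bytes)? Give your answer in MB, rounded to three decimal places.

16.321 MB

Total = 2,518 × 6.33 KiB = 15938.94 KiB
= 15938.94 × 1,024 bytes = 16,321,474.56 bytes
1 MB = 1,000,000 bytes
16,321,474.56 / 1,000,000 = 16.321 MB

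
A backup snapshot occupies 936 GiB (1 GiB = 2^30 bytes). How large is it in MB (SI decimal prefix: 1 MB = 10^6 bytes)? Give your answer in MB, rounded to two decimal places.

936 GiB × 1,073,741,824 bytes/GiB = 1,005,022,347,264 bytes
1 MB = 10^6 bytes = 1,000,000 bytes
1,005,022,347,264 / 1,000,000 = 1,005,022.35 MB

1,005,022.35 MB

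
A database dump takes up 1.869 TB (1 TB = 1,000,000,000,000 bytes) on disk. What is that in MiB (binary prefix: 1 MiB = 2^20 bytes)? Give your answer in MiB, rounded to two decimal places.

1.869 TB × 1,000,000,000,000 bytes/TB = 1,869,000,000,000 bytes
1 MiB = 2^20 bytes = 1,048,576 bytes
1,869,000,000,000 / 1,048,576 = 1,782,417.30 MiB

1,782,417.30 MiB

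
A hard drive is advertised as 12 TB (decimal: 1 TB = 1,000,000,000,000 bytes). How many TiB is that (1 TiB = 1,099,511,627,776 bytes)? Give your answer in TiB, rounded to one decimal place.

12 TB × 1,000,000,000,000 bytes/TB = 12,000,000,000,000 bytes
1 TiB = 2^40 bytes = 1,099,511,627,776 bytes
12,000,000,000,000 / 1,099,511,627,776 = 10.9 TiB

10.9 TiB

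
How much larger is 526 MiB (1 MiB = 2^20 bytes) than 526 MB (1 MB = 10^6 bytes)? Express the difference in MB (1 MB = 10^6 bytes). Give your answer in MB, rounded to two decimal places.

25.55 MB

526 MiB = 526 × 1,048,576 = 551,550,976 bytes
526 MB = 526 × 1,000,000 = 526,000,000 bytes
difference = 25,550,976 bytes
25,550,976 / 1,000,000 = 25.55 MB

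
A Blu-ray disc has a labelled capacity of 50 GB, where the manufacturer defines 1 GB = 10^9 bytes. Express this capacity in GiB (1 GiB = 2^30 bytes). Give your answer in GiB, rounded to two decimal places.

50 GB = 50 × 10^9 bytes = 50,000,000,000 bytes
1 GiB = 1,073,741,824 bytes
50,000,000,000 / 1,073,741,824 = 46.57 GiB

46.57 GiB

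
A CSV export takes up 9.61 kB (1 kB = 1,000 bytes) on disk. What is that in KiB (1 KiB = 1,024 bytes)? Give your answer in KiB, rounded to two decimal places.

9.38 KiB

9.61 kB = 9.61 × 10^3 bytes = 9,610 bytes
1 KiB = 1,024 bytes
9,610 / 1,024 = 9.38 KiB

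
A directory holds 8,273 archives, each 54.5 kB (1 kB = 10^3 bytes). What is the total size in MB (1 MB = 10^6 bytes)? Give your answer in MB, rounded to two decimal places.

Total = 8,273 × 54.5 kB = 450878.5 kB
= 450878.5 × 1,000 bytes = 450,878,500 bytes
1 MB = 1,000,000 bytes
450,878,500 / 1,000,000 = 450.88 MB

450.88 MB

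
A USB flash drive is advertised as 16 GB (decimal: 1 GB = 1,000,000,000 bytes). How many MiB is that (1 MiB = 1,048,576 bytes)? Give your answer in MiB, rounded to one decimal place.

15,258.8 MiB

16 GB × 1,000,000,000 bytes/GB = 16,000,000,000 bytes
1 MiB = 2^20 bytes = 1,048,576 bytes
16,000,000,000 / 1,048,576 = 15,258.8 MiB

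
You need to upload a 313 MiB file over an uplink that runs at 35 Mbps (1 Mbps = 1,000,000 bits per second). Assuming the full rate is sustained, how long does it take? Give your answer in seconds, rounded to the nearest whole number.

313 MiB = 328,204,288 bytes = 2,625,634,304 bits
35 Mbps = 35,000,000 bits/s
time = 2,625,634,304 / 35,000,000 = 75 s

75 seconds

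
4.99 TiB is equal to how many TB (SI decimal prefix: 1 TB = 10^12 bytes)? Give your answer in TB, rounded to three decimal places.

4.99 TiB = 4.99 × 2^40 bytes = 5,486,563,022,602.24 bytes
1 TB = 1,000,000,000,000 bytes
5,486,563,022,602.24 / 1,000,000,000,000 = 5.487 TB

5.487 TB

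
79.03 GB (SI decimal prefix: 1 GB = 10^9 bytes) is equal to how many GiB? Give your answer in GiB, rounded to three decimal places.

73.602 GiB

79.03 GB × 1,000,000,000 bytes/GB = 79,030,000,000 bytes
1 GiB = 2^30 bytes = 1,073,741,824 bytes
79,030,000,000 / 1,073,741,824 = 73.602 GiB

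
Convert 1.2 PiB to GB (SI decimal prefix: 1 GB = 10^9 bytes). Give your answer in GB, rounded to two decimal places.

1,351,079.89 GB

1.2 PiB = 1.2 × 2^50 bytes = 1,351,079,888,211,148.8 bytes
1 GB = 1,000,000,000 bytes
1,351,079,888,211,148.8 / 1,000,000,000 = 1,351,079.89 GB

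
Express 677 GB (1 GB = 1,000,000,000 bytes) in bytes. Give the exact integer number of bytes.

677,000,000,000 bytes

677 × 1,000,000,000 = 677,000,000,000 bytes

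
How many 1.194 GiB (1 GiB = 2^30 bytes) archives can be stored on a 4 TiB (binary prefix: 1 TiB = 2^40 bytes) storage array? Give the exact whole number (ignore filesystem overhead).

Capacity: 4 TiB = 4,398,046,511,104 bytes
Per item: 1.194 GiB = 1,282,047,737.856 bytes
⌊4,398,046,511,104 / 1,282,047,737.856⌋ = 3,430

3,430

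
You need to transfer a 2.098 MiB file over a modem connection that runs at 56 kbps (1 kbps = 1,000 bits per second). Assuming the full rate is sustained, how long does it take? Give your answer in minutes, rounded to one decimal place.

2.098 MiB = 2,199,912.448 bytes = 17,599,299.584 bits
56 kbps = 56,000 bits/s
time = 17,599,299.584 / 56,000 = 314.27 s
314.27 s / 60 = 5.2 minutes

5.2 minutes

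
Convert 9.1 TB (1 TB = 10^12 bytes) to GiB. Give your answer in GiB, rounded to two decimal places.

8,475.04 GiB

9.1 TB × 1,000,000,000,000 bytes/TB = 9,100,000,000,000 bytes
1 GiB = 1,073,741,824 bytes
9,100,000,000,000 / 1,073,741,824 = 8,475.04 GiB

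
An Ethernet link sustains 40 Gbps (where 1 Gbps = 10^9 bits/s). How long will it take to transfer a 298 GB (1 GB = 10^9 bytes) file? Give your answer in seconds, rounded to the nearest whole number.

60 seconds

298 GB = 298,000,000,000 bytes = 2,384,000,000,000 bits
40 Gbps = 40,000,000,000 bits/s
time = 2,384,000,000,000 / 40,000,000,000 = 60 s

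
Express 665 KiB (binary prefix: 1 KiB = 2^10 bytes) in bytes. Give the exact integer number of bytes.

680,960 bytes

665 × 1,024 = 680,960 bytes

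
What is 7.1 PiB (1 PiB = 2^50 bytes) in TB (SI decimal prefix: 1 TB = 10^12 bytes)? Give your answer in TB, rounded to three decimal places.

7,993.889 TB

7.1 PiB = 7.1 × 2^50 bytes = 7,993,889,338,582,630.4 bytes
1 TB = 10^12 bytes = 1,000,000,000,000 bytes
7,993,889,338,582,630.4 / 1,000,000,000,000 = 7,993.889 TB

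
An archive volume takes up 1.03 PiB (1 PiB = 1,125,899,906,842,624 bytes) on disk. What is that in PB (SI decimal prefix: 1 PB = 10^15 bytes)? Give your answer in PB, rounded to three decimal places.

1.03 PiB × 1,125,899,906,842,624 bytes/PiB = 1,159,676,904,047,902.72 bytes
1 PB = 10^15 bytes = 1,000,000,000,000,000 bytes
1,159,676,904,047,902.72 / 1,000,000,000,000,000 = 1.160 PB

1.160 PB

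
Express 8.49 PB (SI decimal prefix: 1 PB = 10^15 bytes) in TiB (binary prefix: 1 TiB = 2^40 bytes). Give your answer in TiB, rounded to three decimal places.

7,721.610 TiB

8.49 PB × 1,000,000,000,000,000 bytes/PB = 8,490,000,000,000,000 bytes
1 TiB = 1,099,511,627,776 bytes
8,490,000,000,000,000 / 1,099,511,627,776 = 7,721.610 TiB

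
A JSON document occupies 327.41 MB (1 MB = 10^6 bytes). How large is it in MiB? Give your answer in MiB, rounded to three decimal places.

312.243 MiB

327.41 MB × 1,000,000 bytes/MB = 327,410,000 bytes
1 MiB = 1,048,576 bytes
327,410,000 / 1,048,576 = 312.243 MiB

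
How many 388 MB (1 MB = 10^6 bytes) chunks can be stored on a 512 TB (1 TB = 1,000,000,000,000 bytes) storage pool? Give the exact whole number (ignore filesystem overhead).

Capacity: 512 TB = 512,000,000,000,000 bytes
Per item: 388 MB = 388,000,000 bytes
⌊512,000,000,000,000 / 388,000,000⌋ = 1,319,587

1,319,587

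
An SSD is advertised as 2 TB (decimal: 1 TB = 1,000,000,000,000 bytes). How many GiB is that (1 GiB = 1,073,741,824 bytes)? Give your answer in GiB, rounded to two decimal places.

1,862.65 GiB

2 TB = 2 × 10^12 bytes = 2,000,000,000,000 bytes
1 GiB = 2^30 bytes = 1,073,741,824 bytes
2,000,000,000,000 / 1,073,741,824 = 1,862.65 GiB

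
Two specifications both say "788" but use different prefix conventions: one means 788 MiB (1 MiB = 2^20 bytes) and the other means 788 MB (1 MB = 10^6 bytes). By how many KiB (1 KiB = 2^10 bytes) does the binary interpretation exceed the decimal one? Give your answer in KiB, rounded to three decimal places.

37,380.750 KiB

788 MiB = 788 × 1,048,576 = 826,277,888 bytes
788 MB = 788 × 1,000,000 = 788,000,000 bytes
difference = 38,277,888 bytes
38,277,888 / 1,024 = 37,380.750 KiB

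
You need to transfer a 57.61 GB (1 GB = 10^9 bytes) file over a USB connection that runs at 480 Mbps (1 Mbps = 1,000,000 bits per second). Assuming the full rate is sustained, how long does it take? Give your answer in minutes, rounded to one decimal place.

16.0 minutes

57.61 GB = 57,610,000,000 bytes = 460,880,000,000 bits
480 Mbps = 480,000,000 bits/s
time = 460,880,000,000 / 480,000,000 = 960.17 s
960.17 s / 60 = 16.0 minutes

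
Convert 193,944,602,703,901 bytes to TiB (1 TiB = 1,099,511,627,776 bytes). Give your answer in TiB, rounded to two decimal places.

176.39 TiB

193,944,602,703,901 bytes given.
1 TiB = 1,099,511,627,776 bytes
193,944,602,703,901 / 1,099,511,627,776 = 176.39 TiB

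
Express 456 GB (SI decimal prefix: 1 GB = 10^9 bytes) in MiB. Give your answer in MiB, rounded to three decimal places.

434,875.488 MiB

456 GB = 456 × 10^9 bytes = 456,000,000,000 bytes
1 MiB = 2^20 bytes = 1,048,576 bytes
456,000,000,000 / 1,048,576 = 434,875.488 MiB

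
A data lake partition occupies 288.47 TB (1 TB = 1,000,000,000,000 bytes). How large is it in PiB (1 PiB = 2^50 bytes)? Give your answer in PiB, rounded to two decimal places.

0.26 PiB

288.47 TB = 288.47 × 10^12 bytes = 288,470,000,000,000 bytes
1 PiB = 1,125,899,906,842,624 bytes
288,470,000,000,000 / 1,125,899,906,842,624 = 0.26 PiB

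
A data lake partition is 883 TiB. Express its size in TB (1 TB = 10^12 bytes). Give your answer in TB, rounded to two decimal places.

970.87 TB

883 TiB = 883 × 2^40 bytes = 970,868,767,326,208 bytes
1 TB = 1,000,000,000,000 bytes
970,868,767,326,208 / 1,000,000,000,000 = 970.87 TB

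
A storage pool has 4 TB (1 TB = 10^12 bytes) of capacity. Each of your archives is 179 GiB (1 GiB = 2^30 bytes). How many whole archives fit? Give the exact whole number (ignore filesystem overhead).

Capacity: 4 TB = 4,000,000,000,000 bytes
Per item: 179 GiB = 192,199,786,496 bytes
⌊4,000,000,000,000 / 192,199,786,496⌋ = 20

20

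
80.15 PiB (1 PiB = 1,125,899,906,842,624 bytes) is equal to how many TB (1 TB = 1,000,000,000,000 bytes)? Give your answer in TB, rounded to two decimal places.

90,240.88 TB

80.15 PiB = 80.15 × 2^50 bytes = 90,240,877,533,436,313.6 bytes
1 TB = 1,000,000,000,000 bytes
90,240,877,533,436,313.6 / 1,000,000,000,000 = 90,240.88 TB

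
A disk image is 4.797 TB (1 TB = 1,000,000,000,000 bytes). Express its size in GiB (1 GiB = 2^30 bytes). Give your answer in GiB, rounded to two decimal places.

4.797 TB × 1,000,000,000,000 bytes/TB = 4,797,000,000,000 bytes
1 GiB = 1,073,741,824 bytes
4,797,000,000,000 / 1,073,741,824 = 4,467.55 GiB

4,467.55 GiB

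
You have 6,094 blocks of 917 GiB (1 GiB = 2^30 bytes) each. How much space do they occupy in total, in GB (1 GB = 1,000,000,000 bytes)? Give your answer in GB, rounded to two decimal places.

6,000,281.91 GB

Total = 6,094 × 917 GiB = 5,588,198 GiB
= 5,588,198 × 1,073,741,824 bytes = 6,000,281,913,393,152 bytes
1 GB = 1,000,000,000 bytes
6,000,281,913,393,152 / 1,000,000,000 = 6,000,281.91 GB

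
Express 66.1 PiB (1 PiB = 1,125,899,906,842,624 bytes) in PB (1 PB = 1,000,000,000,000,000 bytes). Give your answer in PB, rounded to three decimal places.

66.1 PiB × 1,125,899,906,842,624 bytes/PiB = 74,421,983,842,297,446.4 bytes
1 PB = 1,000,000,000,000,000 bytes
74,421,983,842,297,446.4 / 1,000,000,000,000,000 = 74.422 PB

74.422 PB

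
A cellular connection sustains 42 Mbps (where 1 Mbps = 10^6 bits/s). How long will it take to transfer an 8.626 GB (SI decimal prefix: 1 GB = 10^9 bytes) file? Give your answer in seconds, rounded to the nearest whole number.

8.626 GB = 8,626,000,000 bytes = 69,008,000,000 bits
42 Mbps = 42,000,000 bits/s
time = 69,008,000,000 / 42,000,000 = 1,643 s

1,643 seconds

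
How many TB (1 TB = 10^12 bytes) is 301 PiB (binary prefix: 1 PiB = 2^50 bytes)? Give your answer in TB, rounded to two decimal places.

301 PiB = 301 × 2^50 bytes = 338,895,871,959,629,824 bytes
1 TB = 1,000,000,000,000 bytes
338,895,871,959,629,824 / 1,000,000,000,000 = 338,895.87 TB

338,895.87 TB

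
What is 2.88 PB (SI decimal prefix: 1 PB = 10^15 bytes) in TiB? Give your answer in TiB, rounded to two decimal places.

2,619.34 TiB

2.88 PB × 1,000,000,000,000,000 bytes/PB = 2,880,000,000,000,000 bytes
1 TiB = 2^40 bytes = 1,099,511,627,776 bytes
2,880,000,000,000,000 / 1,099,511,627,776 = 2,619.34 TiB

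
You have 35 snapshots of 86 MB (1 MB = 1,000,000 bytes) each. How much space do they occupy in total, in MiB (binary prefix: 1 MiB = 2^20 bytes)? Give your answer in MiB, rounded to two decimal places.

2,870.56 MiB

Total = 35 × 86 MB = 3010 MB
= 3010 × 1,000,000 bytes = 3,010,000,000 bytes
1 MiB = 1,048,576 bytes
3,010,000,000 / 1,048,576 = 2,870.56 MiB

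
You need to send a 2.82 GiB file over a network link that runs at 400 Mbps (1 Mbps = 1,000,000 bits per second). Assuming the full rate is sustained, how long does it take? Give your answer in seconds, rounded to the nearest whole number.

2.82 GiB = 3,027,951,943.68 bytes = 24,223,615,549.44 bits
400 Mbps = 400,000,000 bits/s
time = 24,223,615,549.44 / 400,000,000 = 61 s

61 seconds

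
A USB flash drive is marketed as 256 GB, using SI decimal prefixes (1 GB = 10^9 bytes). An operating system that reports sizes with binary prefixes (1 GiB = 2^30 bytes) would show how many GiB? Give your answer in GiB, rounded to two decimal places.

238.42 GiB

256 GB = 256 × 10^9 bytes = 256,000,000,000 bytes
1 GiB = 1,073,741,824 bytes
256,000,000,000 / 1,073,741,824 = 238.42 GiB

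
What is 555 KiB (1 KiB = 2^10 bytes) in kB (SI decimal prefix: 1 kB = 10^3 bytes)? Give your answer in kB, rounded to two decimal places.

568.32 kB

555 KiB × 1,024 bytes/KiB = 568,320 bytes
1 kB = 10^3 bytes = 1,000 bytes
568,320 / 1,000 = 568.32 kB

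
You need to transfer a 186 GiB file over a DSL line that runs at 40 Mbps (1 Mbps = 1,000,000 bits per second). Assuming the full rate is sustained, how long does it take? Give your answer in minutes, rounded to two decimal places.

665.72 minutes

186 GiB = 199,715,979,264 bytes = 1,597,727,834,112 bits
40 Mbps = 40,000,000 bits/s
time = 1,597,727,834,112 / 40,000,000 = 39,943.196 s
39,943.196 s / 60 = 665.72 minutes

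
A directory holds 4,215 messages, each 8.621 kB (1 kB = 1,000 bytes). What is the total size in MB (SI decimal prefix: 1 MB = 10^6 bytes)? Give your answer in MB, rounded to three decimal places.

36.338 MB

Total = 4,215 × 8.621 kB = 36337.515 kB
= 36337.515 × 1,000 bytes = 36,337,515 bytes
1 MB = 1,000,000 bytes
36,337,515 / 1,000,000 = 36.338 MB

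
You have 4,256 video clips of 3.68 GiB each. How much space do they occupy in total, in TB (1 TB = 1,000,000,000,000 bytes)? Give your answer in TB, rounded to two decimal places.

Total = 4,256 × 3.68 GiB = 15662.08 GiB
= 15662.08 × 1,073,741,824 bytes = 16,817,030,346,833.92 bytes
1 TB = 1,000,000,000,000 bytes
16,817,030,346,833.92 / 1,000,000,000,000 = 16.82 TB

16.82 TB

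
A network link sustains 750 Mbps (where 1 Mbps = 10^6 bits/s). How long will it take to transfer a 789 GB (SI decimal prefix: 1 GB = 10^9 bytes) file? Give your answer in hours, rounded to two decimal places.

789 GB = 789,000,000,000 bytes = 6,312,000,000,000 bits
750 Mbps = 750,000,000 bits/s
time = 6,312,000,000,000 / 750,000,000 = 8,416.0000 s
8,416.0000 s / 3600 = 2.34 hours

2.34 hours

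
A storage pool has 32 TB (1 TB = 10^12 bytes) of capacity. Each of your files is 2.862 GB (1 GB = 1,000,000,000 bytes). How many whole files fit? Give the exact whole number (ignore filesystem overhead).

Capacity: 32 TB = 32,000,000,000,000 bytes
Per item: 2.862 GB = 2,862,000,000 bytes
⌊32,000,000,000,000 / 2,862,000,000⌋ = 11,180

11,180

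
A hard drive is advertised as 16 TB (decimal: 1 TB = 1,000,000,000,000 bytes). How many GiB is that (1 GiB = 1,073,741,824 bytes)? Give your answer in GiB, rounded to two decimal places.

16 TB × 1,000,000,000,000 bytes/TB = 16,000,000,000,000 bytes
1 GiB = 2^30 bytes = 1,073,741,824 bytes
16,000,000,000,000 / 1,073,741,824 = 14,901.16 GiB

14,901.16 GiB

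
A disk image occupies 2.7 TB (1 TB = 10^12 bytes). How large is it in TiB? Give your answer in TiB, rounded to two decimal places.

2.46 TiB

2.7 TB × 1,000,000,000,000 bytes/TB = 2,700,000,000,000 bytes
1 TiB = 1,099,511,627,776 bytes
2,700,000,000,000 / 1,099,511,627,776 = 2.46 TiB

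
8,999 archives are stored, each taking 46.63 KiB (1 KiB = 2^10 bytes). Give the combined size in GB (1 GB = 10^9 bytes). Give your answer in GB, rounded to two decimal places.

0.43 GB

Total = 8,999 × 46.63 KiB = 419623.37 KiB
= 419623.37 × 1,024 bytes = 429,694,330.88 bytes
1 GB = 1,000,000,000 bytes
429,694,330.88 / 1,000,000,000 = 0.43 GB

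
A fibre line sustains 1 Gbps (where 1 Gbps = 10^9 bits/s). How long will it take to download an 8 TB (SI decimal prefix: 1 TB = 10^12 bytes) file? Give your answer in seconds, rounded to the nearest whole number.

64,000 seconds

8 TB = 8,000,000,000,000 bytes = 64,000,000,000,000 bits
1 Gbps = 1,000,000,000 bits/s
time = 64,000,000,000,000 / 1,000,000,000 = 64,000 s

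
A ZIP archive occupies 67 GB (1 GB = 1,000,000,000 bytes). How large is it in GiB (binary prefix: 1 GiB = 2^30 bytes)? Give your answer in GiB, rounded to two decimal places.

67 GB × 1,000,000,000 bytes/GB = 67,000,000,000 bytes
1 GiB = 1,073,741,824 bytes
67,000,000,000 / 1,073,741,824 = 62.40 GiB

62.40 GiB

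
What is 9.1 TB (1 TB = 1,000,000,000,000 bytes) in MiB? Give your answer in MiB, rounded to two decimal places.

9.1 TB × 1,000,000,000,000 bytes/TB = 9,100,000,000,000 bytes
1 MiB = 1,048,576 bytes
9,100,000,000,000 / 1,048,576 = 8,678,436.28 MiB

8,678,436.28 MiB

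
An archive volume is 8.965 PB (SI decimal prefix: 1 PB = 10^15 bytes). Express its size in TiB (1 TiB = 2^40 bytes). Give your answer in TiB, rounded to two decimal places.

8,153.62 TiB

8.965 PB × 1,000,000,000,000,000 bytes/PB = 8,965,000,000,000,000 bytes
1 TiB = 2^40 bytes = 1,099,511,627,776 bytes
8,965,000,000,000,000 / 1,099,511,627,776 = 8,153.62 TiB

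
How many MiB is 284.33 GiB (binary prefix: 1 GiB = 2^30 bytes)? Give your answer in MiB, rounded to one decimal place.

284.33 GiB = 284.33 × 2^30 bytes = 305,297,012,817.92 bytes
1 MiB = 1,048,576 bytes
305,297,012,817.92 / 1,048,576 = 291,153.9 MiB

291,153.9 MiB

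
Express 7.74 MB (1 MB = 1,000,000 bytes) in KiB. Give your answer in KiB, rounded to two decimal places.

7.74 MB = 7.74 × 10^6 bytes = 7,740,000 bytes
1 KiB = 2^10 bytes = 1,024 bytes
7,740,000 / 1,024 = 7,558.59 KiB

7,558.59 KiB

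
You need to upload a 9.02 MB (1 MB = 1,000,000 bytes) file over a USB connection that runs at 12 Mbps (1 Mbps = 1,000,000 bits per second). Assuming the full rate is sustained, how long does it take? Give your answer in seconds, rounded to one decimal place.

9.02 MB = 9,020,000 bytes = 72,160,000 bits
12 Mbps = 12,000,000 bits/s
time = 72,160,000 / 12,000,000 = 6.0 s

6.0 seconds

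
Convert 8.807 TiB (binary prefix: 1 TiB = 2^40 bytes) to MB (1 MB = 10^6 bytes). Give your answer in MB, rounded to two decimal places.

8.807 TiB = 8.807 × 2^40 bytes = 9,683,398,905,823.232 bytes
1 MB = 1,000,000 bytes
9,683,398,905,823.232 / 1,000,000 = 9,683,398.91 MB

9,683,398.91 MB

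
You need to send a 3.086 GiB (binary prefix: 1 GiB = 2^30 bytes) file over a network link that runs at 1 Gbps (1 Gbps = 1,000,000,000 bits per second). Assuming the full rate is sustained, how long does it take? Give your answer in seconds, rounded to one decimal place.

26.5 seconds

3.086 GiB = 3,313,567,268.864 bytes = 26,508,538,150.912 bits
1 Gbps = 1,000,000,000 bits/s
time = 26,508,538,150.912 / 1,000,000,000 = 26.5 s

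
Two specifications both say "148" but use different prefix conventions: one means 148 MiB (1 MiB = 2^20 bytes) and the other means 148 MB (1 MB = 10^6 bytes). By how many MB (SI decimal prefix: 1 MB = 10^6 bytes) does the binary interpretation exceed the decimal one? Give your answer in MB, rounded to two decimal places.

7.19 MB

148 MiB = 148 × 1,048,576 = 155,189,248 bytes
148 MB = 148 × 1,000,000 = 148,000,000 bytes
difference = 7,189,248 bytes
7,189,248 / 1,000,000 = 7.19 MB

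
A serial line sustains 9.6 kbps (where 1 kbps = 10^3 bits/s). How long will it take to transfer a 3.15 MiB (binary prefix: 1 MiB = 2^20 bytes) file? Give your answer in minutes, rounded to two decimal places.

45.88 minutes

3.15 MiB = 3,303,014.4 bytes = 26,424,115.2 bits
9.6 kbps = 9,600 bits/s
time = 26,424,115.2 / 9,600 = 2,752.512 s
2,752.512 s / 60 = 45.88 minutes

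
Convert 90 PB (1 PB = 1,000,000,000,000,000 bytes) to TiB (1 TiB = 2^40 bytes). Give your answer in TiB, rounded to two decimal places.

81,854.52 TiB

90 PB = 90 × 10^15 bytes = 90,000,000,000,000,000 bytes
1 TiB = 2^40 bytes = 1,099,511,627,776 bytes
90,000,000,000,000,000 / 1,099,511,627,776 = 81,854.52 TiB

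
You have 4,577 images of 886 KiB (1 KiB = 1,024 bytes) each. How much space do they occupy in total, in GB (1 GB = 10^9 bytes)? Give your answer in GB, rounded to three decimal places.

Total = 4,577 × 886 KiB = 4,055,222 KiB
= 4,055,222 × 1,024 bytes = 4,152,547,328 bytes
1 GB = 1,000,000,000 bytes
4,152,547,328 / 1,000,000,000 = 4.153 GB

4.153 GB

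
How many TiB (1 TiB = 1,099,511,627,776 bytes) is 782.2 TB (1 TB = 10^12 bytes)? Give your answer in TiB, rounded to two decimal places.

711.41 TiB

782.2 TB = 782.2 × 10^12 bytes = 782,200,000,000,000 bytes
1 TiB = 2^40 bytes = 1,099,511,627,776 bytes
782,200,000,000,000 / 1,099,511,627,776 = 711.41 TiB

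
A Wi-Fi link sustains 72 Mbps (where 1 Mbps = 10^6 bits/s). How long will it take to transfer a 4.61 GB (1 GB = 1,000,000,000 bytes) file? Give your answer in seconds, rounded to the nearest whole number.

512 seconds

4.61 GB = 4,610,000,000 bytes = 36,880,000,000 bits
72 Mbps = 72,000,000 bits/s
time = 36,880,000,000 / 72,000,000 = 512 s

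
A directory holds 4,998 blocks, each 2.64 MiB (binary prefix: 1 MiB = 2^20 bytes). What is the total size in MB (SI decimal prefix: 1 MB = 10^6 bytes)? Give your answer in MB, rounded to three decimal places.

13,835.667 MB

Total = 4,998 × 2.64 MiB = 13194.72 MiB
= 13194.72 × 1,048,576 bytes = 13,835,666,718.72 bytes
1 MB = 1,000,000 bytes
13,835,666,718.72 / 1,000,000 = 13,835.667 MB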